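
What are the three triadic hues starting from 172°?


Triadic: equally spaced at 120° intervals
H1 = 172°
H2 = (172 + 120) mod 360 = 292°
H3 = (172 + 240) mod 360 = 52°
Triadic = 172°, 292°, 52°


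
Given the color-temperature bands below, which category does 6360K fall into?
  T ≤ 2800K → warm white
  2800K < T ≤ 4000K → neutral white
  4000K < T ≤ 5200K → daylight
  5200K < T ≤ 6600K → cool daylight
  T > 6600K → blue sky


Temperature: 6360K
5200K < 6360K ≤ 6600K → cool daylight
Classification: cool daylight


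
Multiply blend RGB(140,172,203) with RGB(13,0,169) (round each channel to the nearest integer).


Multiply: C = A×B/255, rounded to nearest integer
R: 140×13/255 = 1820/255 ≈ 7.137 → 7
G: 172×0/255 = 0/255 ≈ 0.000 → 0
B: 203×169/255 = 34307/255 ≈ 134.537 → 135
= RGB(7, 0, 135)


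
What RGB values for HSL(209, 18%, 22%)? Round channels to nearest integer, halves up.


H=209°, S=0.18, L=0.22
C = (1-|2L-1|)×S = (1-|-0.56|)×0.18 = 0.0792
H' = H/60 = 209/60 ≈ 3.4833; X = C×(1-|H' mod 2 - 1|) = 0.04092
m = L - C/2 = 0.22 - 0.0396 = 0.1804
Sector ⌊H'⌋ = 3 → (R',G',B') = (0.0, 0.04092, 0.0792)
RGB = ((R'+m)×255, (G'+m)×255, (B'+m)×255) = (46.002, 56.4366, 66.198)
Round half up → RGB(46, 56, 66)


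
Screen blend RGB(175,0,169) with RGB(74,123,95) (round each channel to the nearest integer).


Screen: C = 255 - (255-A)×(255-B)/255, rounded to nearest integer
R: 255 - (255-175)×(255-74)/255 = 255 - 14480/255 ≈ 255 - 56.784 = 198.216 → 198
G: 255 - (255-0)×(255-123)/255 = 255 - 33660/255 ≈ 255 - 132.000 = 123.000 → 123
B: 255 - (255-169)×(255-95)/255 = 255 - 13760/255 ≈ 255 - 53.961 = 201.039 → 201
= RGB(198, 123, 201)


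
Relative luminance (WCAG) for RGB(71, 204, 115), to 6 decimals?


Linearize each channel (sRGB transfer function): c = v/255; c_lin = c/12.92 if c ≤ 0.04045, else ((c+0.055)/1.055)^2.4
  R: 71/255 ≈ 0.278431 > 0.04045 → ((0.278431+0.055)/1.055)^2.4 ≈ 0.063010
  G: 204/255 ≈ 0.800000 > 0.04045 → ((0.800000+0.055)/1.055)^2.4 ≈ 0.603827
  B: 115/255 ≈ 0.450980 > 0.04045 → ((0.450980+0.055)/1.055)^2.4 ≈ 0.171441
R_lin = 0.063010, G_lin = 0.603827, B_lin = 0.171441
L = 0.2126×R + 0.7152×G + 0.0722×B
L = 0.2126×0.063010 + 0.7152×0.603827 + 0.0722×0.171441
L ≈ 0.457631


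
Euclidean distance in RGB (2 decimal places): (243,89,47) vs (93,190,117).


d = √[(R₁-R₂)² + (G₁-G₂)² + (B₁-B₂)²]
d = √[(243-93)² + (89-190)² + (47-117)²]
d = √[22500 + 10201 + 4900]
d = √37601
d ≈ 193.91


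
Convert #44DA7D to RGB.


44 → 68 (R)
DA → 218 (G)
7D → 125 (B)
= RGB(68, 218, 125)


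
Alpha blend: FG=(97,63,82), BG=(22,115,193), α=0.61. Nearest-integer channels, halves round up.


C = α×F + (1-α)×B, with 1-α = 0.39
R: 0.61×97 + 0.39×22 = 59.17 + 8.58 = 67.75 → 68
G: 0.61×63 + 0.39×115 = 38.43 + 44.85 = 83.28 → 83
B: 0.61×82 + 0.39×193 = 50.02 + 75.27 = 125.29 → 125
= RGB(68, 83, 125)


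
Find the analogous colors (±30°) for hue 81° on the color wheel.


Base hue: 81°
Left analog: (81 - 30) mod 360 = 51°
Right analog: (81 + 30) mod 360 = 111°
Analogous hues = 51° and 111°


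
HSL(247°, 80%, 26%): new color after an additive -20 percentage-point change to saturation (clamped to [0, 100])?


Original S = 80%
Adjustment = -20 percentage points
New S = 80 + (-20) = 60
Clamp to [0, 100] → 60
= HSL(247°, 60%, 26%)


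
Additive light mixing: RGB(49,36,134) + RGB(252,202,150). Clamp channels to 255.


Additive: each channel = min(255, C₁+C₂)
R: 49+252 = 301 → 255
G: 36+202 = 238 → 238
B: 134+150 = 284 → 255
= RGB(255, 238, 255)


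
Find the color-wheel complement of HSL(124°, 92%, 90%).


Complement = opposite side of color wheel = hue + 180°
H' = (124 + 180) mod 360 = 304°
S and L unchanged.
= HSL(304°, 92%, 90%)


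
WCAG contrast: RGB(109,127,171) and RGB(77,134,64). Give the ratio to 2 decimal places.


Linearize each sRGB channel c=v/255: c/12.92 if c ≤ 0.04045 else ((c+0.055)/1.055)^2.4
L = 0.2126×R_lin + 0.7152×G_lin + 0.0722×B_lin
Color 1 (109,127,171):
  R=109: 109/255≈0.4275 > 0.04045 → ((0.4275+0.055)/1.055)^2.4 ≈ 0.15293
  G=127: 127/255≈0.4980 > 0.04045 → ((0.4980+0.055)/1.055)^2.4 ≈ 0.21223
  B=171: 171/255≈0.6706 > 0.04045 → ((0.6706+0.055)/1.055)^2.4 ≈ 0.40724
  L1 = 0.2126×0.15293 + 0.7152×0.21223 + 0.0722×0.40724 ≈ 0.21370
Color 2 (77,134,64):
  R=77: 77/255≈0.3020 > 0.04045 → ((0.3020+0.055)/1.055)^2.4 ≈ 0.07421
  G=134: 134/255≈0.5255 > 0.04045 → ((0.5255+0.055)/1.055)^2.4 ≈ 0.23840
  B=64: 64/255≈0.2510 > 0.04045 → ((0.2510+0.055)/1.055)^2.4 ≈ 0.05127
  L2 = 0.2126×0.07421 + 0.7152×0.23840 + 0.0722×0.05127 ≈ 0.18998
Lighter = 0.21370, Darker = 0.18998
Ratio = (L_lighter + 0.05) / (L_darker + 0.05)
Ratio = (0.21370 + 0.05) / (0.18998 + 0.05) = 0.26370 / 0.23998 ≈ 1.0988
Ratio ≈ 1.10:1


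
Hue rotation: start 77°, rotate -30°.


New hue = (H + rotation) mod 360
New hue = (77 -30) mod 360
= 47 mod 360
= 47°


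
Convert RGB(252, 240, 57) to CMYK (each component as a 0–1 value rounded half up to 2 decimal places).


R'=252/255≈0.9882, G'=240/255≈0.9412, B'=57/255≈0.2235
K = 1 - max(R',G',B') = 1 - 252/255 = 3/255 = 0.01176… → 0.01
(1-R'-K)/(1-K) simplifies to (max-R)/max with max = 252:
C = (252-252)/252 = 0/252 = 0 → 0.00
M = (252-240)/252 = 12/252 = 0.04761… → 0.05
Y = (252-57)/252 = 195/252 = 0.77380… → 0.77
= CMYK(0.00, 0.05, 0.77, 0.01)


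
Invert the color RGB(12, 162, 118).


Invert: (255-R, 255-G, 255-B)
R: 255-12 = 243
G: 255-162 = 93
B: 255-118 = 137
= RGB(243, 93, 137)


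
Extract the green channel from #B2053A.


Color: #B2053A
R = B2 = 178
G = 05 = 5
B = 3A = 58
Green = 5


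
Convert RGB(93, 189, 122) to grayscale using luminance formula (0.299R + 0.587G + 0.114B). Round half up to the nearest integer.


Gray = 0.299×R + 0.587×G + 0.114×B
Gray = 0.299×93 + 0.587×189 + 0.114×122
Gray = 27.807 + 110.943 + 13.908
Gray = 152.658 → round half up → 153
Gray = 153


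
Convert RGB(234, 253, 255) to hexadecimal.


R = 234 → EA (hex)
G = 253 → FD (hex)
B = 255 → FF (hex)
Hex = #EAFDFF


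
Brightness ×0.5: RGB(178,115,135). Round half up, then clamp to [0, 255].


Multiply each channel by 0.5, round half up, clamp to [0, 255]
R: 178×0.5 = 89
G: 115×0.5 = 57.5 → round → 58
B: 135×0.5 = 67.5 → round → 68
= RGB(89, 58, 68)


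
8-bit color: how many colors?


Colors = 2^bits = 2^8
= 256 colors


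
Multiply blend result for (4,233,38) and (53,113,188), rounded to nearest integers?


Multiply: C = A×B/255, rounded to nearest integer
R: 4×53/255 = 212/255 ≈ 0.831 → 1
G: 233×113/255 = 26329/255 ≈ 103.251 → 103
B: 38×188/255 = 7144/255 ≈ 28.016 → 28
= RGB(1, 103, 28)


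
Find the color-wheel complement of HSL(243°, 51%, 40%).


Complement = opposite side of color wheel = hue + 180°
H' = (243 + 180) mod 360 = 63°
S and L unchanged.
= HSL(63°, 51%, 40%)


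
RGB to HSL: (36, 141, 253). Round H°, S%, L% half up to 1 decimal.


Normalize: R'=36/255≈0.1412, G'=141/255≈0.5529, B'=253/255≈0.9922
Max=253/255, Min=36/255, Δ=Max-Min=217/255
L = (Max+Min)/2 = (253+36)/510 = 289/510 = 0.56666… → L = 56.7%
L > 0.5 → S = Δ/(2-Max-Min) = 217/(510-253-36) = 217/221 = 0.98190… → S = 98.2%
(the 1/255 factors cancel in S and H, so raw channel differences can be used)
Max is B' → H = 60 × ((R-G)/Δ + 4) = 60 × ((36-141)/217 + 4)
  -105/217 + 4 = -0.4838… + 4 = 3.5161…
  H = 60 × 3.5161… = 210.967…° → H = 211.0°
= HSL(211.0°, 98.2%, 56.7%)


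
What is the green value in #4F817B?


Color: #4F817B
R = 4F = 79
G = 81 = 129
B = 7B = 123
Green = 129


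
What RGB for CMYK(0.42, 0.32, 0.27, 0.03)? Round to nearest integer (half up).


R = 255 × (1-C) × (1-K) = 255 × 0.58 × 0.97 = 143.463 → 143
G = 255 × (1-M) × (1-K) = 255 × 0.68 × 0.97 = 168.198 → 168
B = 255 × (1-Y) × (1-K) = 255 × 0.73 × 0.97 = 180.5655 → 181
= RGB(143, 168, 181)


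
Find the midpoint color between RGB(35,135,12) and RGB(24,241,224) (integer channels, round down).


Midpoint: each channel = ⌊(C₁+C₂)/2⌋
R: ⌊(35+24)/2⌋ = 29
G: ⌊(135+241)/2⌋ = 188
B: ⌊(12+224)/2⌋ = 118
= RGB(29, 188, 118)


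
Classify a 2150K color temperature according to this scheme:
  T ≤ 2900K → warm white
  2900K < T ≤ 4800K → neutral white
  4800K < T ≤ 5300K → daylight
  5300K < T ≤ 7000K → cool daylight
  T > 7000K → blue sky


Temperature: 2150K
2150K ≤ 2900K → warm white
Classification: warm white


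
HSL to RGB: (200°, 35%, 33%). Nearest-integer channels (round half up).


H=200°, S=0.35, L=0.33
C = (1-|2L-1|)×S = (1-|-0.34|)×0.35 = 0.231
H' = H/60 = 200/60 ≈ 3.3333; X = C×(1-|H' mod 2 - 1|) = 0.154
m = L - C/2 = 0.33 - 0.1155 = 0.2145
Sector ⌊H'⌋ = 3 → (R',G',B') = (0.0, 0.154, 0.231)
RGB = ((R'+m)×255, (G'+m)×255, (B'+m)×255) = (54.6975, 93.9675, 113.6025)
Round half up → RGB(55, 94, 114)


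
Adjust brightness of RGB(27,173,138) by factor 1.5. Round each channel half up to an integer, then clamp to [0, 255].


Multiply each channel by 1.5, round half up, clamp to [0, 255]
R: 27×1.5 = 40.5 → round → 41
G: 173×1.5 = 259.5 → round → 260 → clamp → 255
B: 138×1.5 = 207
= RGB(41, 255, 207)


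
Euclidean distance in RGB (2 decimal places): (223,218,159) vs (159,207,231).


d = √[(R₁-R₂)² + (G₁-G₂)² + (B₁-B₂)²]
d = √[(223-159)² + (218-207)² + (159-231)²]
d = √[4096 + 121 + 5184]
d = √9401
d ≈ 96.96


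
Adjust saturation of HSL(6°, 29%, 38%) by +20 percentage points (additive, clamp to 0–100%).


Original S = 29%
Adjustment = +20 percentage points
New S = 29 + (20) = 49
Clamp to [0, 100] → 49
= HSL(6°, 49%, 38%)


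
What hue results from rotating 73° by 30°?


New hue = (H + rotation) mod 360
New hue = (73 + 30) mod 360
= 103 mod 360
= 103°


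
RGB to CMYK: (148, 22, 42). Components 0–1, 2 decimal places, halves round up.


R'=148/255≈0.5804, G'=22/255≈0.0863, B'=42/255≈0.1647
K = 1 - max(R',G',B') = 1 - 148/255 = 107/255 = 0.41960… → 0.42
(1-R'-K)/(1-K) simplifies to (max-R)/max with max = 148:
C = (148-148)/148 = 0/148 = 0 → 0.00
M = (148-22)/148 = 126/148 = 0.85135… → 0.85
Y = (148-42)/148 = 106/148 = 0.71621… → 0.72
= CMYK(0.00, 0.85, 0.72, 0.42)


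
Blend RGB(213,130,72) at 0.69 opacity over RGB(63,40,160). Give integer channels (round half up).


C = α×F + (1-α)×B, with 1-α = 0.31
R: 0.69×213 + 0.31×63 = 146.97 + 19.53 = 166.50 → 167
G: 0.69×130 + 0.31×40 = 89.70 + 12.40 = 102.10 → 102
B: 0.69×72 + 0.31×160 = 49.68 + 49.60 = 99.28 → 99
= RGB(167, 102, 99)


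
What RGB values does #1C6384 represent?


1C → 28 (R)
63 → 99 (G)
84 → 132 (B)
= RGB(28, 99, 132)


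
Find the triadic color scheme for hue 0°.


Triadic: equally spaced at 120° intervals
H1 = 0°
H2 = (0 + 120) mod 360 = 120°
H3 = (0 + 240) mod 360 = 240°
Triadic = 0°, 120°, 240°


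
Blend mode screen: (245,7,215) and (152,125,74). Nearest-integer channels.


Screen: C = 255 - (255-A)×(255-B)/255, rounded to nearest integer
R: 255 - (255-245)×(255-152)/255 = 255 - 1030/255 ≈ 255 - 4.039 = 250.961 → 251
G: 255 - (255-7)×(255-125)/255 = 255 - 32240/255 ≈ 255 - 126.431 = 128.569 → 129
B: 255 - (255-215)×(255-74)/255 = 255 - 7240/255 ≈ 255 - 28.392 = 226.608 → 227
= RGB(251, 129, 227)


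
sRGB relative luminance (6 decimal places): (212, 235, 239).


Linearize each channel (sRGB transfer function): c = v/255; c_lin = c/12.92 if c ≤ 0.04045, else ((c+0.055)/1.055)^2.4
  R: 212/255 ≈ 0.831373 > 0.04045 → ((0.831373+0.055)/1.055)^2.4 ≈ 0.658375
  G: 235/255 ≈ 0.921569 > 0.04045 → ((0.921569+0.055)/1.055)^2.4 ≈ 0.830770
  B: 239/255 ≈ 0.937255 > 0.04045 → ((0.937255+0.055)/1.055)^2.4 ≈ 0.863157
R_lin = 0.658375, G_lin = 0.830770, B_lin = 0.863157
L = 0.2126×R + 0.7152×G + 0.0722×B
L = 0.2126×0.658375 + 0.7152×0.830770 + 0.0722×0.863157
L ≈ 0.796457


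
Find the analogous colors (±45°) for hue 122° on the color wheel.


Base hue: 122°
Left analog: (122 - 45) mod 360 = 77°
Right analog: (122 + 45) mod 360 = 167°
Analogous hues = 77° and 167°


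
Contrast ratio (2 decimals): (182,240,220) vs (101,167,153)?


Linearize each sRGB channel c=v/255: c/12.92 if c ≤ 0.04045 else ((c+0.055)/1.055)^2.4
L = 0.2126×R_lin + 0.7152×G_lin + 0.0722×B_lin
Color 1 (182,240,220):
  R=182: 182/255≈0.7137 > 0.04045 → ((0.7137+0.055)/1.055)^2.4 ≈ 0.46778
  G=240: 240/255≈0.9412 > 0.04045 → ((0.9412+0.055)/1.055)^2.4 ≈ 0.87137
  B=220: 220/255≈0.8627 > 0.04045 → ((0.8627+0.055)/1.055)^2.4 ≈ 0.71569
  L1 = 0.2126×0.46778 + 0.7152×0.87137 + 0.0722×0.71569 ≈ 0.77433
Color 2 (101,167,153):
  R=101: 101/255≈0.3961 > 0.04045 → ((0.3961+0.055)/1.055)^2.4 ≈ 0.13014
  G=167: 167/255≈0.6549 > 0.04045 → ((0.6549+0.055)/1.055)^2.4 ≈ 0.38643
  B=153: 153/255≈0.6000 > 0.04045 → ((0.6000+0.055)/1.055)^2.4 ≈ 0.31855
  L2 = 0.2126×0.13014 + 0.7152×0.38643 + 0.0722×0.31855 ≈ 0.32704
Lighter = 0.77433, Darker = 0.32704
Ratio = (L_lighter + 0.05) / (L_darker + 0.05)
Ratio = (0.77433 + 0.05) / (0.32704 + 0.05) = 0.82433 / 0.37704 ≈ 2.1863
Ratio ≈ 2.19:1


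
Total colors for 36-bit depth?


Colors = 2^bits = 2^36
= 68,719,476,736 colors


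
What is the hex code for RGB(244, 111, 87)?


R = 244 → F4 (hex)
G = 111 → 6F (hex)
B = 87 → 57 (hex)
Hex = #F46F57


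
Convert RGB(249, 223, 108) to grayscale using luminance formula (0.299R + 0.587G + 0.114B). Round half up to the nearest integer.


Gray = 0.299×R + 0.587×G + 0.114×B
Gray = 0.299×249 + 0.587×223 + 0.114×108
Gray = 74.451 + 130.901 + 12.312
Gray = 217.664 → round half up → 218
Gray = 218


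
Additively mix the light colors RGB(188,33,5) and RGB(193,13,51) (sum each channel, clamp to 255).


Additive: each channel = min(255, C₁+C₂)
R: 188+193 = 381 → 255
G: 33+13 = 46 → 46
B: 5+51 = 56 → 56
= RGB(255, 46, 56)


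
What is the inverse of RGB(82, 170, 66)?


Invert: (255-R, 255-G, 255-B)
R: 255-82 = 173
G: 255-170 = 85
B: 255-66 = 189
= RGB(173, 85, 189)


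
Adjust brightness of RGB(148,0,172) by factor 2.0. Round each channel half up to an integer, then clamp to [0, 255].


Multiply each channel by 2.0, round half up, clamp to [0, 255]
R: 148×2.0 = 296 → clamp → 255
G: 0×2.0 = 0
B: 172×2.0 = 344 → clamp → 255
= RGB(255, 0, 255)


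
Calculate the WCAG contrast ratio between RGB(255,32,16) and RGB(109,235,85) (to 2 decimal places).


Linearize each sRGB channel c=v/255: c/12.92 if c ≤ 0.04045 else ((c+0.055)/1.055)^2.4
L = 0.2126×R_lin + 0.7152×G_lin + 0.0722×B_lin
Color 1 (255,32,16):
  R=255: 255/255≈1.0000 > 0.04045 → ((1.0000+0.055)/1.055)^2.4 ≈ 1.00000
  G=32: 32/255≈0.1255 > 0.04045 → ((0.1255+0.055)/1.055)^2.4 ≈ 0.01444
  B=16: 16/255≈0.0627 > 0.04045 → ((0.0627+0.055)/1.055)^2.4 ≈ 0.00518
  L1 = 0.2126×1.00000 + 0.7152×0.01444 + 0.0722×0.00518 ≈ 0.22330
Color 2 (109,235,85):
  R=109: 109/255≈0.4275 > 0.04045 → ((0.4275+0.055)/1.055)^2.4 ≈ 0.15293
  G=235: 235/255≈0.9216 > 0.04045 → ((0.9216+0.055)/1.055)^2.4 ≈ 0.83077
  B=85: 85/255≈0.3333 > 0.04045 → ((0.3333+0.055)/1.055)^2.4 ≈ 0.09084
  L2 = 0.2126×0.15293 + 0.7152×0.83077 + 0.0722×0.09084 ≈ 0.63324
Lighter = 0.63324, Darker = 0.22330
Ratio = (L_lighter + 0.05) / (L_darker + 0.05)
Ratio = (0.63324 + 0.05) / (0.22330 + 0.05) = 0.68324 / 0.27330 ≈ 2.4999
Ratio ≈ 2.50:1


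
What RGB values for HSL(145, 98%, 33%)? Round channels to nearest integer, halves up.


H=145°, S=0.98, L=0.33
C = (1-|2L-1|)×S = (1-|-0.34|)×0.98 = 0.6468
H' = H/60 = 145/60 ≈ 2.4167; X = C×(1-|H' mod 2 - 1|) = 0.2695
m = L - C/2 = 0.33 - 0.3234 = 0.0066
Sector ⌊H'⌋ = 2 → (R',G',B') = (0.0, 0.6468, 0.2695)
RGB = ((R'+m)×255, (G'+m)×255, (B'+m)×255) = (1.683, 166.617, 70.4055)
Round half up → RGB(2, 167, 70)


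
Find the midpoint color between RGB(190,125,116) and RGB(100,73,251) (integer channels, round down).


Midpoint: each channel = ⌊(C₁+C₂)/2⌋
R: ⌊(190+100)/2⌋ = 145
G: ⌊(125+73)/2⌋ = 99
B: ⌊(116+251)/2⌋ = 183
= RGB(145, 99, 183)


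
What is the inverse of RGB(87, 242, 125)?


Invert: (255-R, 255-G, 255-B)
R: 255-87 = 168
G: 255-242 = 13
B: 255-125 = 130
= RGB(168, 13, 130)


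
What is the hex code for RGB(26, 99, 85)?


R = 26 → 1A (hex)
G = 99 → 63 (hex)
B = 85 → 55 (hex)
Hex = #1A6355


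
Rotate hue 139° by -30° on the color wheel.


New hue = (H + rotation) mod 360
New hue = (139 -30) mod 360
= 109 mod 360
= 109°


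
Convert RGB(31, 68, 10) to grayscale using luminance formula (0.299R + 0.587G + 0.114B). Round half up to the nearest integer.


Gray = 0.299×R + 0.587×G + 0.114×B
Gray = 0.299×31 + 0.587×68 + 0.114×10
Gray = 9.269 + 39.916 + 1.140
Gray = 50.325 → round half up → 50
Gray = 50


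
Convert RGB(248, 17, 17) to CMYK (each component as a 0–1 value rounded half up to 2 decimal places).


R'=248/255≈0.9725, G'=17/255≈0.0667, B'=17/255≈0.0667
K = 1 - max(R',G',B') = 1 - 248/255 = 7/255 = 0.02745… → 0.03
(1-R'-K)/(1-K) simplifies to (max-R)/max with max = 248:
C = (248-248)/248 = 0/248 = 0 → 0.00
M = (248-17)/248 = 231/248 = 0.93145… → 0.93
Y = (248-17)/248 = 231/248 = 0.93145… → 0.93
= CMYK(0.00, 0.93, 0.93, 0.03)


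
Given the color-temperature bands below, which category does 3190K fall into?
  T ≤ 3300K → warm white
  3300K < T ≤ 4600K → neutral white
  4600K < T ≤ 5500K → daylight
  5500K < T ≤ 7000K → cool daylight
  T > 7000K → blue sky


Temperature: 3190K
3190K ≤ 3300K → warm white
Classification: warm white


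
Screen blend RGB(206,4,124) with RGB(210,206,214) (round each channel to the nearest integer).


Screen: C = 255 - (255-A)×(255-B)/255, rounded to nearest integer
R: 255 - (255-206)×(255-210)/255 = 255 - 2205/255 ≈ 255 - 8.647 = 246.353 → 246
G: 255 - (255-4)×(255-206)/255 = 255 - 12299/255 ≈ 255 - 48.231 = 206.769 → 207
B: 255 - (255-124)×(255-214)/255 = 255 - 5371/255 ≈ 255 - 21.063 = 233.937 → 234
= RGB(246, 207, 234)


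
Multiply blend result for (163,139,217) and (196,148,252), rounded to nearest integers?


Multiply: C = A×B/255, rounded to nearest integer
R: 163×196/255 = 31948/255 ≈ 125.286 → 125
G: 139×148/255 = 20572/255 ≈ 80.675 → 81
B: 217×252/255 = 54684/255 ≈ 214.447 → 214
= RGB(125, 81, 214)


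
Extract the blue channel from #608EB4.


Color: #608EB4
R = 60 = 96
G = 8E = 142
B = B4 = 180
Blue = 180


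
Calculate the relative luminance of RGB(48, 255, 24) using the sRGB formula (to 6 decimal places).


Linearize each channel (sRGB transfer function): c = v/255; c_lin = c/12.92 if c ≤ 0.04045, else ((c+0.055)/1.055)^2.4
  R: 48/255 ≈ 0.188235 > 0.04045 → ((0.188235+0.055)/1.055)^2.4 ≈ 0.029557
  G: 255/255 ≈ 1.000000 > 0.04045 → ((1.000000+0.055)/1.055)^2.4 ≈ 1.000000
  B: 24/255 ≈ 0.094118 > 0.04045 → ((0.094118+0.055)/1.055)^2.4 ≈ 0.009134
R_lin = 0.029557, G_lin = 1.000000, B_lin = 0.009134
L = 0.2126×R + 0.7152×G + 0.0722×B
L = 0.2126×0.029557 + 0.7152×1.000000 + 0.0722×0.009134
L ≈ 0.722143


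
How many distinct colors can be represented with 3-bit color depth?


Colors = 2^bits = 2^3
= 8 colors


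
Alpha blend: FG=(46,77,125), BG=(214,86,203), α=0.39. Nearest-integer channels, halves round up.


C = α×F + (1-α)×B, with 1-α = 0.61
R: 0.39×46 + 0.61×214 = 17.94 + 130.54 = 148.48 → 148
G: 0.39×77 + 0.61×86 = 30.03 + 52.46 = 82.49 → 82
B: 0.39×125 + 0.61×203 = 48.75 + 123.83 = 172.58 → 173
= RGB(148, 82, 173)


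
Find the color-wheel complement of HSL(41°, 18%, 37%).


Complement = opposite side of color wheel = hue + 180°
H' = (41 + 180) mod 360 = 221°
S and L unchanged.
= HSL(221°, 18%, 37%)


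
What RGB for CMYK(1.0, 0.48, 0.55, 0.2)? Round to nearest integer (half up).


R = 255 × (1-C) × (1-K) = 255 × 0.00 × 0.80 = 0
G = 255 × (1-M) × (1-K) = 255 × 0.52 × 0.80 = 106.08 → 106
B = 255 × (1-Y) × (1-K) = 255 × 0.45 × 0.80 = 91.8 → 92
= RGB(0, 106, 92)


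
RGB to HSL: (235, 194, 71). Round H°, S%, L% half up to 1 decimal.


Normalize: R'=235/255≈0.9216, G'=194/255≈0.7608, B'=71/255≈0.2784
Max=235/255, Min=71/255, Δ=Max-Min=164/255
L = (Max+Min)/2 = (235+71)/510 = 306/510 = 0.6 → L = 60.0%
L > 0.5 → S = Δ/(2-Max-Min) = 164/(510-235-71) = 164/204 = 0.80392… → S = 80.4%
(the 1/255 factors cancel in S and H, so raw channel differences can be used)
Max is R' → H = 60 × (((G-B)/Δ) mod 6) = 60 × (((194-71)/164) mod 6)
  123/164 = 0.75
  H = 60 × 0.75 = 45° → H = 45.0°
= HSL(45.0°, 80.4%, 60.0%)


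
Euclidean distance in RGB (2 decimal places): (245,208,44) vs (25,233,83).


d = √[(R₁-R₂)² + (G₁-G₂)² + (B₁-B₂)²]
d = √[(245-25)² + (208-233)² + (44-83)²]
d = √[48400 + 625 + 1521]
d = √50546
d ≈ 224.82


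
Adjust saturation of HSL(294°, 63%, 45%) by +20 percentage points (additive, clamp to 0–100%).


Original S = 63%
Adjustment = +20 percentage points
New S = 63 + (20) = 83
Clamp to [0, 100] → 83
= HSL(294°, 83%, 45%)


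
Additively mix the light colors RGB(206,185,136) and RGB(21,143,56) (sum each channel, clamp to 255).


Additive: each channel = min(255, C₁+C₂)
R: 206+21 = 227 → 227
G: 185+143 = 328 → 255
B: 136+56 = 192 → 192
= RGB(227, 255, 192)


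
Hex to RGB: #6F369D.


6F → 111 (R)
36 → 54 (G)
9D → 157 (B)
= RGB(111, 54, 157)


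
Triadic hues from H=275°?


Triadic: equally spaced at 120° intervals
H1 = 275°
H2 = (275 + 120) mod 360 = 35°
H3 = (275 + 240) mod 360 = 155°
Triadic = 275°, 35°, 155°


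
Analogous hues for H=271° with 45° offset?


Base hue: 271°
Left analog: (271 - 45) mod 360 = 226°
Right analog: (271 + 45) mod 360 = 316°
Analogous hues = 226° and 316°


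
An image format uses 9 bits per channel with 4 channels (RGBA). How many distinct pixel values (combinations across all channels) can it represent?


Total bits = 9 bits/channel × 4 channels = 36 bits
Distinct pixel values = 2^36
= 68,719,476,736 pixel values


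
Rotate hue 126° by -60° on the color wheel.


New hue = (H + rotation) mod 360
New hue = (126 -60) mod 360
= 66 mod 360
= 66°


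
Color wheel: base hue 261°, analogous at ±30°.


Base hue: 261°
Left analog: (261 - 30) mod 360 = 231°
Right analog: (261 + 30) mod 360 = 291°
Analogous hues = 231° and 291°


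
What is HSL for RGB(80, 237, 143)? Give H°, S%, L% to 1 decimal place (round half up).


Normalize: R'=80/255≈0.3137, G'=237/255≈0.9294, B'=143/255≈0.5608
Max=237/255, Min=80/255, Δ=Max-Min=157/255
L = (Max+Min)/2 = (237+80)/510 = 317/510 = 0.62156… → L = 62.2%
L > 0.5 → S = Δ/(2-Max-Min) = 157/(510-237-80) = 157/193 = 0.81347… → S = 81.3%
(the 1/255 factors cancel in S and H, so raw channel differences can be used)
Max is G' → H = 60 × ((B-R)/Δ + 2) = 60 × ((143-80)/157 + 2)
  63/157 + 2 = 0.4012… + 2 = 2.4012…
  H = 60 × 2.4012… = 144.076…° → H = 144.1°
= HSL(144.1°, 81.3%, 62.2%)


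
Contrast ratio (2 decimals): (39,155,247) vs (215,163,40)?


Linearize each sRGB channel c=v/255: c/12.92 if c ≤ 0.04045 else ((c+0.055)/1.055)^2.4
L = 0.2126×R_lin + 0.7152×G_lin + 0.0722×B_lin
Color 1 (39,155,247):
  R=39: 39/255≈0.1529 > 0.04045 → ((0.1529+0.055)/1.055)^2.4 ≈ 0.02029
  G=155: 155/255≈0.6078 > 0.04045 → ((0.6078+0.055)/1.055)^2.4 ≈ 0.32778
  B=247: 247/255≈0.9686 > 0.04045 → ((0.9686+0.055)/1.055)^2.4 ≈ 0.93011
  L1 = 0.2126×0.02029 + 0.7152×0.32778 + 0.0722×0.93011 ≈ 0.30589
Color 2 (215,163,40):
  R=215: 215/255≈0.8431 > 0.04045 → ((0.8431+0.055)/1.055)^2.4 ≈ 0.67954
  G=163: 163/255≈0.6392 > 0.04045 → ((0.6392+0.055)/1.055)^2.4 ≈ 0.36625
  B=40: 40/255≈0.1569 > 0.04045 → ((0.1569+0.055)/1.055)^2.4 ≈ 0.02122
  L2 = 0.2126×0.67954 + 0.7152×0.36625 + 0.0722×0.02122 ≈ 0.40795
Lighter = 0.40795, Darker = 0.30589
Ratio = (L_lighter + 0.05) / (L_darker + 0.05)
Ratio = (0.40795 + 0.05) / (0.30589 + 0.05) = 0.45795 / 0.35589 ≈ 1.2867
Ratio ≈ 1.29:1


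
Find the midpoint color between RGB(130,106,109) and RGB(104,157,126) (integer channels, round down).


Midpoint: each channel = ⌊(C₁+C₂)/2⌋
R: ⌊(130+104)/2⌋ = 117
G: ⌊(106+157)/2⌋ = 131
B: ⌊(109+126)/2⌋ = 117
= RGB(117, 131, 117)


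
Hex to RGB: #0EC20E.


0E → 14 (R)
C2 → 194 (G)
0E → 14 (B)
= RGB(14, 194, 14)


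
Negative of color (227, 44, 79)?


Invert: (255-R, 255-G, 255-B)
R: 255-227 = 28
G: 255-44 = 211
B: 255-79 = 176
= RGB(28, 211, 176)


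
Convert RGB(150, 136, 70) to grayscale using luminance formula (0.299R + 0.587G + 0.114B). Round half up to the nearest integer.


Gray = 0.299×R + 0.587×G + 0.114×B
Gray = 0.299×150 + 0.587×136 + 0.114×70
Gray = 44.850 + 79.832 + 7.980
Gray = 132.662 → round half up → 133
Gray = 133


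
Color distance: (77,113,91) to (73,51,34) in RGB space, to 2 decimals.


d = √[(R₁-R₂)² + (G₁-G₂)² + (B₁-B₂)²]
d = √[(77-73)² + (113-51)² + (91-34)²]
d = √[16 + 3844 + 3249]
d = √7109
d ≈ 84.31


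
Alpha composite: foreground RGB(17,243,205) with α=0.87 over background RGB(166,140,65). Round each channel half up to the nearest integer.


C = α×F + (1-α)×B, with 1-α = 0.13
R: 0.87×17 + 0.13×166 = 14.79 + 21.58 = 36.37 → 36
G: 0.87×243 + 0.13×140 = 211.41 + 18.20 = 229.61 → 230
B: 0.87×205 + 0.13×65 = 178.35 + 8.45 = 186.80 → 187
= RGB(36, 230, 187)


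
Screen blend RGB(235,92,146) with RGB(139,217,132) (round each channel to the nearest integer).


Screen: C = 255 - (255-A)×(255-B)/255, rounded to nearest integer
R: 255 - (255-235)×(255-139)/255 = 255 - 2320/255 ≈ 255 - 9.098 = 245.902 → 246
G: 255 - (255-92)×(255-217)/255 = 255 - 6194/255 ≈ 255 - 24.290 = 230.710 → 231
B: 255 - (255-146)×(255-132)/255 = 255 - 13407/255 ≈ 255 - 52.576 = 202.424 → 202
= RGB(246, 231, 202)


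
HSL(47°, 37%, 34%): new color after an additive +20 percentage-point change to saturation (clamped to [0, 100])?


Original S = 37%
Adjustment = +20 percentage points
New S = 37 + (20) = 57
Clamp to [0, 100] → 57
= HSL(47°, 57%, 34%)


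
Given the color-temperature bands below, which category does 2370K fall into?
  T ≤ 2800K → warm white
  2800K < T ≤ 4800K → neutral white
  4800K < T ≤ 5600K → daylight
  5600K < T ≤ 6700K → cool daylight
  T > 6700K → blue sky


Temperature: 2370K
2370K ≤ 2800K → warm white
Classification: warm white


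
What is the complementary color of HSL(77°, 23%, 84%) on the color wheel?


Complement = opposite side of color wheel = hue + 180°
H' = (77 + 180) mod 360 = 257°
S and L unchanged.
= HSL(257°, 23%, 84%)


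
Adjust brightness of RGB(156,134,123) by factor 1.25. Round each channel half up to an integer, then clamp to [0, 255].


Multiply each channel by 1.25, round half up, clamp to [0, 255]
R: 156×1.25 = 195
G: 134×1.25 = 167.5 → round → 168
B: 123×1.25 = 153.75 → round → 154
= RGB(195, 168, 154)


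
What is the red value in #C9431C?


Color: #C9431C
R = C9 = 201
G = 43 = 67
B = 1C = 28
Red = 201


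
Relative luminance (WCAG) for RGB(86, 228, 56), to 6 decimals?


Linearize each channel (sRGB transfer function): c = v/255; c_lin = c/12.92 if c ≤ 0.04045, else ((c+0.055)/1.055)^2.4
  R: 86/255 ≈ 0.337255 > 0.04045 → ((0.337255+0.055)/1.055)^2.4 ≈ 0.093059
  G: 228/255 ≈ 0.894118 > 0.04045 → ((0.894118+0.055)/1.055)^2.4 ≈ 0.775822
  B: 56/255 ≈ 0.219608 > 0.04045 → ((0.219608+0.055)/1.055)^2.4 ≈ 0.039546
R_lin = 0.093059, G_lin = 0.775822, B_lin = 0.039546
L = 0.2126×R + 0.7152×G + 0.0722×B
L = 0.2126×0.093059 + 0.7152×0.775822 + 0.0722×0.039546
L ≈ 0.577508


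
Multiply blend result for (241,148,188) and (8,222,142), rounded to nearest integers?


Multiply: C = A×B/255, rounded to nearest integer
R: 241×8/255 = 1928/255 ≈ 7.561 → 8
G: 148×222/255 = 32856/255 ≈ 128.847 → 129
B: 188×142/255 = 26696/255 ≈ 104.690 → 105
= RGB(8, 129, 105)


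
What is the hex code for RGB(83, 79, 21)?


R = 83 → 53 (hex)
G = 79 → 4F (hex)
B = 21 → 15 (hex)
Hex = #534F15


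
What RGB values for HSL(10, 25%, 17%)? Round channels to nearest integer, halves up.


H=10°, S=0.25, L=0.17
C = (1-|2L-1|)×S = (1-|-0.66|)×0.25 = 0.085
H' = H/60 = 10/60 ≈ 0.1667; X = C×(1-|H' mod 2 - 1|) ≈ 0.0142
m = L - C/2 = 0.17 - 0.0425 = 0.1275
Sector ⌊H'⌋ = 0 → (R',G',B') = (0.085, ≈0.0142, 0.0)
RGB = ((R'+m)×255, (G'+m)×255, (B'+m)×255) = (54.1875, 36.125, 32.5125)
Round half up → RGB(54, 36, 33)


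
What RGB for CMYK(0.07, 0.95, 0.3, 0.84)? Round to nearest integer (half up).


R = 255 × (1-C) × (1-K) = 255 × 0.93 × 0.16 = 37.944 → 38
G = 255 × (1-M) × (1-K) = 255 × 0.05 × 0.16 = 2.04 → 2
B = 255 × (1-Y) × (1-K) = 255 × 0.70 × 0.16 = 28.56 → 29
= RGB(38, 2, 29)


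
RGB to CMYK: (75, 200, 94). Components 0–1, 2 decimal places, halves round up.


R'=75/255≈0.2941, G'=200/255≈0.7843, B'=94/255≈0.3686
K = 1 - max(R',G',B') = 1 - 200/255 = 55/255 = 0.21568… → 0.22
(1-R'-K)/(1-K) simplifies to (max-R)/max with max = 200:
C = (200-75)/200 = 125/200 = 0.625 → 0.63
M = (200-200)/200 = 0/200 = 0 → 0.00
Y = (200-94)/200 = 106/200 = 0.53 → 0.53
= CMYK(0.63, 0.00, 0.53, 0.22)


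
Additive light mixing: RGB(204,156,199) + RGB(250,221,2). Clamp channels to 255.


Additive: each channel = min(255, C₁+C₂)
R: 204+250 = 454 → 255
G: 156+221 = 377 → 255
B: 199+2 = 201 → 201
= RGB(255, 255, 201)


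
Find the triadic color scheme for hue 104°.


Triadic: equally spaced at 120° intervals
H1 = 104°
H2 = (104 + 120) mod 360 = 224°
H3 = (104 + 240) mod 360 = 344°
Triadic = 104°, 224°, 344°


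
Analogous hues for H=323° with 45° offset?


Base hue: 323°
Left analog: (323 - 45) mod 360 = 278°
Right analog: (323 + 45) mod 360 = 8°
Analogous hues = 278° and 8°


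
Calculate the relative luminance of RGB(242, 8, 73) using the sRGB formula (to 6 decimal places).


Linearize each channel (sRGB transfer function): c = v/255; c_lin = c/12.92 if c ≤ 0.04045, else ((c+0.055)/1.055)^2.4
  R: 242/255 ≈ 0.949020 > 0.04045 → ((0.949020+0.055)/1.055)^2.4 ≈ 0.887923
  G: 8/255 ≈ 0.031373 ≤ 0.04045 → 0.031373/12.92 ≈ 0.002428
  B: 73/255 ≈ 0.286275 > 0.04045 → ((0.286275+0.055)/1.055)^2.4 ≈ 0.066626
R_lin = 0.887923, G_lin = 0.002428, B_lin = 0.066626
L = 0.2126×R + 0.7152×G + 0.0722×B
L = 0.2126×0.887923 + 0.7152×0.002428 + 0.0722×0.066626
L ≈ 0.195320


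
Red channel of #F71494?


Color: #F71494
R = F7 = 247
G = 14 = 20
B = 94 = 148
Red = 247


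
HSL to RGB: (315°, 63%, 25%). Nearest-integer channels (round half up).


H=315°, S=0.63, L=0.25
C = (1-|2L-1|)×S = (1-|-0.50|)×0.63 = 0.315
H' = H/60 = 315/60 ≈ 5.2500; X = C×(1-|H' mod 2 - 1|) = 0.23625
m = L - C/2 = 0.25 - 0.1575 = 0.0925
Sector ⌊H'⌋ = 5 → (R',G',B') = (0.315, 0.0, 0.23625)
RGB = ((R'+m)×255, (G'+m)×255, (B'+m)×255) = (103.9125, 23.5875, 83.83125)
Round half up → RGB(104, 24, 84)


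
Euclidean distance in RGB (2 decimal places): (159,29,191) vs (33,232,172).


d = √[(R₁-R₂)² + (G₁-G₂)² + (B₁-B₂)²]
d = √[(159-33)² + (29-232)² + (191-172)²]
d = √[15876 + 41209 + 361]
d = √57446
d ≈ 239.68


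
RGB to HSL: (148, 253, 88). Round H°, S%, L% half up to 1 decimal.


Normalize: R'=148/255≈0.5804, G'=253/255≈0.9922, B'=88/255≈0.3451
Max=253/255, Min=88/255, Δ=Max-Min=165/255
L = (Max+Min)/2 = (253+88)/510 = 341/510 = 0.66862… → L = 66.9%
L > 0.5 → S = Δ/(2-Max-Min) = 165/(510-253-88) = 165/169 = 0.97633… → S = 97.6%
(the 1/255 factors cancel in S and H, so raw channel differences can be used)
Max is G' → H = 60 × ((B-R)/Δ + 2) = 60 × ((88-148)/165 + 2)
  -60/165 + 2 = -0.3636… + 2 = 1.6363…
  H = 60 × 1.6363… = 98.181…° → H = 98.2°
= HSL(98.2°, 97.6%, 66.9%)


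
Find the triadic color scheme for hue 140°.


Triadic: equally spaced at 120° intervals
H1 = 140°
H2 = (140 + 120) mod 360 = 260°
H3 = (140 + 240) mod 360 = 20°
Triadic = 140°, 260°, 20°


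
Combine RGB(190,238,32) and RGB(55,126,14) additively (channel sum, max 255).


Additive: each channel = min(255, C₁+C₂)
R: 190+55 = 245 → 245
G: 238+126 = 364 → 255
B: 32+14 = 46 → 46
= RGB(245, 255, 46)


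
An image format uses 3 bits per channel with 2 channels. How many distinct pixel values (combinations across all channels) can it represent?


Total bits = 3 bits/channel × 2 channels = 6 bits
Distinct pixel values = 2^6
= 64 pixel values


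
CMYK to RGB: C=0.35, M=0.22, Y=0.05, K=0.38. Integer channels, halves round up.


R = 255 × (1-C) × (1-K) = 255 × 0.65 × 0.62 = 102.765 → 103
G = 255 × (1-M) × (1-K) = 255 × 0.78 × 0.62 = 123.318 → 123
B = 255 × (1-Y) × (1-K) = 255 × 0.95 × 0.62 = 150.195 → 150
= RGB(103, 123, 150)


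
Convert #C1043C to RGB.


C1 → 193 (R)
04 → 4 (G)
3C → 60 (B)
= RGB(193, 4, 60)


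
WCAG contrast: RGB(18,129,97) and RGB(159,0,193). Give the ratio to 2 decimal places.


Linearize each sRGB channel c=v/255: c/12.92 if c ≤ 0.04045 else ((c+0.055)/1.055)^2.4
L = 0.2126×R_lin + 0.7152×G_lin + 0.0722×B_lin
Color 1 (18,129,97):
  R=18: 18/255≈0.0706 > 0.04045 → ((0.0706+0.055)/1.055)^2.4 ≈ 0.00605
  G=129: 129/255≈0.5059 > 0.04045 → ((0.5059+0.055)/1.055)^2.4 ≈ 0.21953
  B=97: 97/255≈0.3804 > 0.04045 → ((0.3804+0.055)/1.055)^2.4 ≈ 0.11954
  L1 = 0.2126×0.00605 + 0.7152×0.21953 + 0.0722×0.11954 ≈ 0.16692
Color 2 (159,0,193):
  R=159: 159/255≈0.6235 > 0.04045 → ((0.6235+0.055)/1.055)^2.4 ≈ 0.34670
  G=0: 0/255≈0.0000 ≤ 0.04045 → 0.0000/12.92 ≈ 0.00000
  B=193: 193/255≈0.7569 > 0.04045 → ((0.7569+0.055)/1.055)^2.4 ≈ 0.53328
  L2 = 0.2126×0.34670 + 0.7152×0.00000 + 0.0722×0.53328 ≈ 0.11221
Lighter = 0.16692, Darker = 0.11221
Ratio = (L_lighter + 0.05) / (L_darker + 0.05)
Ratio = (0.16692 + 0.05) / (0.11221 + 0.05) = 0.21692 / 0.16221 ≈ 1.3373
Ratio ≈ 1.34:1


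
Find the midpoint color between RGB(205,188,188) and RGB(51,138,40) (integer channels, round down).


Midpoint: each channel = ⌊(C₁+C₂)/2⌋
R: ⌊(205+51)/2⌋ = 128
G: ⌊(188+138)/2⌋ = 163
B: ⌊(188+40)/2⌋ = 114
= RGB(128, 163, 114)


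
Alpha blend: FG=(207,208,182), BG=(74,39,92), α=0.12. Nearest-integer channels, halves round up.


C = α×F + (1-α)×B, with 1-α = 0.88
R: 0.12×207 + 0.88×74 = 24.84 + 65.12 = 89.96 → 90
G: 0.12×208 + 0.88×39 = 24.96 + 34.32 = 59.28 → 59
B: 0.12×182 + 0.88×92 = 21.84 + 80.96 = 102.80 → 103
= RGB(90, 59, 103)


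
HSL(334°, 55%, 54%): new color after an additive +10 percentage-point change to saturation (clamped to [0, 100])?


Original S = 55%
Adjustment = +10 percentage points
New S = 55 + (10) = 65
Clamp to [0, 100] → 65
= HSL(334°, 65%, 54%)


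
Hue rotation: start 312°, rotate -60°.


New hue = (H + rotation) mod 360
New hue = (312 -60) mod 360
= 252 mod 360
= 252°


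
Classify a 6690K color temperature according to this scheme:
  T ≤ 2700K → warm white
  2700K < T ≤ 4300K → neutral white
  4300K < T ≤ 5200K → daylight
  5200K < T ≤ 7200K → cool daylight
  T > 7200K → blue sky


Temperature: 6690K
5200K < 6690K ≤ 7200K → cool daylight
Classification: cool daylight


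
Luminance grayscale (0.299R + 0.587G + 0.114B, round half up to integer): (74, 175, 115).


Gray = 0.299×R + 0.587×G + 0.114×B
Gray = 0.299×74 + 0.587×175 + 0.114×115
Gray = 22.126 + 102.725 + 13.110
Gray = 137.961 → round half up → 138
Gray = 138


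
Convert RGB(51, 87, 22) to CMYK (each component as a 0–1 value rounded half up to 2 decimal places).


R'=51/255≈0.2000, G'=87/255≈0.3412, B'=22/255≈0.0863
K = 1 - max(R',G',B') = 1 - 87/255 = 168/255 = 0.65882… → 0.66
(1-R'-K)/(1-K) simplifies to (max-R)/max with max = 87:
C = (87-51)/87 = 36/87 = 0.41379… → 0.41
M = (87-87)/87 = 0/87 = 0 → 0.00
Y = (87-22)/87 = 65/87 = 0.74712… → 0.75
= CMYK(0.41, 0.00, 0.75, 0.66)


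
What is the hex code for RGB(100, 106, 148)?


R = 100 → 64 (hex)
G = 106 → 6A (hex)
B = 148 → 94 (hex)
Hex = #646A94


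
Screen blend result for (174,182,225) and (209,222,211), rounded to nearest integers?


Screen: C = 255 - (255-A)×(255-B)/255, rounded to nearest integer
R: 255 - (255-174)×(255-209)/255 = 255 - 3726/255 ≈ 255 - 14.612 = 240.388 → 240
G: 255 - (255-182)×(255-222)/255 = 255 - 2409/255 ≈ 255 - 9.447 = 245.553 → 246
B: 255 - (255-225)×(255-211)/255 = 255 - 1320/255 ≈ 255 - 5.176 = 249.824 → 250
= RGB(240, 246, 250)


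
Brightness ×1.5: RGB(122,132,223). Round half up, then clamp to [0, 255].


Multiply each channel by 1.5, round half up, clamp to [0, 255]
R: 122×1.5 = 183
G: 132×1.5 = 198
B: 223×1.5 = 334.5 → round → 335 → clamp → 255
= RGB(183, 198, 255)


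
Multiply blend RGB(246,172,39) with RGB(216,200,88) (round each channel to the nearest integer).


Multiply: C = A×B/255, rounded to nearest integer
R: 246×216/255 = 53136/255 ≈ 208.376 → 208
G: 172×200/255 = 34400/255 ≈ 134.902 → 135
B: 39×88/255 = 3432/255 ≈ 13.459 → 13
= RGB(208, 135, 13)


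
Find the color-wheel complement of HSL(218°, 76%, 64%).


Complement = opposite side of color wheel = hue + 180°
H' = (218 + 180) mod 360 = 38°
S and L unchanged.
= HSL(38°, 76%, 64%)


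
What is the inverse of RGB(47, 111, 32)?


Invert: (255-R, 255-G, 255-B)
R: 255-47 = 208
G: 255-111 = 144
B: 255-32 = 223
= RGB(208, 144, 223)


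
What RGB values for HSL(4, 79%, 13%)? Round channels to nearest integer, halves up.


H=4°, S=0.79, L=0.13
C = (1-|2L-1|)×S = (1-|-0.74|)×0.79 = 0.2054
H' = H/60 = 4/60 ≈ 0.0667; X = C×(1-|H' mod 2 - 1|) ≈ 0.0137
m = L - C/2 = 0.13 - 0.1027 = 0.0273
Sector ⌊H'⌋ = 0 → (R',G',B') = (0.2054, ≈0.0137, 0.0)
RGB = ((R'+m)×255, (G'+m)×255, (B'+m)×255) = (59.3385, 10.4533, 6.9615)
Round half up → RGB(59, 10, 7)


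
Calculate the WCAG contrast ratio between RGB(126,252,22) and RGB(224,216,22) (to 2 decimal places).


Linearize each sRGB channel c=v/255: c/12.92 if c ≤ 0.04045 else ((c+0.055)/1.055)^2.4
L = 0.2126×R_lin + 0.7152×G_lin + 0.0722×B_lin
Color 1 (126,252,22):
  R=126: 126/255≈0.4941 > 0.04045 → ((0.4941+0.055)/1.055)^2.4 ≈ 0.20864
  G=252: 252/255≈0.9882 > 0.04045 → ((0.9882+0.055)/1.055)^2.4 ≈ 0.97345
  B=22: 22/255≈0.0863 > 0.04045 → ((0.0863+0.055)/1.055)^2.4 ≈ 0.00802
  L1 = 0.2126×0.20864 + 0.7152×0.97345 + 0.0722×0.00802 ≈ 0.74114
Color 2 (224,216,22):
  R=224: 224/255≈0.8784 > 0.04045 → ((0.8784+0.055)/1.055)^2.4 ≈ 0.74540
  G=216: 216/255≈0.8471 > 0.04045 → ((0.8471+0.055)/1.055)^2.4 ≈ 0.68669
  B=22: 22/255≈0.0863 > 0.04045 → ((0.0863+0.055)/1.055)^2.4 ≈ 0.00802
  L2 = 0.2126×0.74540 + 0.7152×0.68669 + 0.0722×0.00802 ≈ 0.65017
Lighter = 0.74114, Darker = 0.65017
Ratio = (L_lighter + 0.05) / (L_darker + 0.05)
Ratio = (0.74114 + 0.05) / (0.65017 + 0.05) = 0.79114 / 0.70017 ≈ 1.1299
Ratio ≈ 1.13:1


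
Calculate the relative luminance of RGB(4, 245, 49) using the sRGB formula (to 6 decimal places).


Linearize each channel (sRGB transfer function): c = v/255; c_lin = c/12.92 if c ≤ 0.04045, else ((c+0.055)/1.055)^2.4
  R: 4/255 ≈ 0.015686 ≤ 0.04045 → 0.015686/12.92 ≈ 0.001214
  G: 245/255 ≈ 0.960784 > 0.04045 → ((0.960784+0.055)/1.055)^2.4 ≈ 0.913099
  B: 49/255 ≈ 0.192157 > 0.04045 → ((0.192157+0.055)/1.055)^2.4 ≈ 0.030713
R_lin = 0.001214, G_lin = 0.913099, B_lin = 0.030713
L = 0.2126×R + 0.7152×G + 0.0722×B
L = 0.2126×0.001214 + 0.7152×0.913099 + 0.0722×0.030713
L ≈ 0.655524
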